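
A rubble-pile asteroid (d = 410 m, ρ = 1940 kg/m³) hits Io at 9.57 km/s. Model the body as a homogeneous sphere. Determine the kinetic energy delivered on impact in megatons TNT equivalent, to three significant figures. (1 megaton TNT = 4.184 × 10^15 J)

v = 9570 m/s.
Mass m = (π/6) ρ d³ = (π/6) × 1940 × (410)³ = 7.001 × 10^10 kg
E = ½ m v² = 0.5 × 7.001 × 10^10 × (9570)² = 3.206 × 10^18 J
   = 3.206 × 10^18 / 4.184×10^15 = 766.3 Mt

E ≈ 766 Mt TNT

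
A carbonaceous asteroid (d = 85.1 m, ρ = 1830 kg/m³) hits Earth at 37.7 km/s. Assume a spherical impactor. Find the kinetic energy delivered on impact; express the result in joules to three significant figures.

v = 37700 m/s.
Mass m = (π/6) ρ d³ = (π/6) × 1830 × (85.1)³ = 5.905 × 10^8 kg
E = ½ m v² = 0.5 × 5.905 × 10^8 × (37700)² = 4.196 × 10^17 J

E ≈ 4.20 × 10^17 J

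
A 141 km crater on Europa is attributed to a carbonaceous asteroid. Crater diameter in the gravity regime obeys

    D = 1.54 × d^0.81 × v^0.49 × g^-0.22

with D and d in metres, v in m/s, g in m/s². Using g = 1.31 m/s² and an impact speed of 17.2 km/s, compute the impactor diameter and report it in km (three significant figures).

d ≈ 3.94 km

Rearranging for d: d = [D / (1.54 · 17200^0.49 · 1.31^-0.22)]^(1/0.81).
D = 141000 m.
17200^0.49 = 119.0
1.31^-0.22 = 0.9423
Denominator = 1.54 × 119.0 × 0.9423 = 172.7
D / 172.7 = 141000 / 172.7 = 816.4
d = 816.4^(1/0.81) = 816.4^1.2346 = 3936 m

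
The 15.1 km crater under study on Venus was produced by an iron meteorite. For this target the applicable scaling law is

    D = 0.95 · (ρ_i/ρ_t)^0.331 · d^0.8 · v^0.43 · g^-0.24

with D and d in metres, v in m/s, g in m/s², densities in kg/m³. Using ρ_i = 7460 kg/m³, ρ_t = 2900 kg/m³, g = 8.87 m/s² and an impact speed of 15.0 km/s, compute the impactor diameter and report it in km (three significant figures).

d ≈ 1.32 km

Rearranging for d: d = [D / (0.95 · (7460/2900)^0.331 · 15000^0.43 · 8.87^-0.24)]^(1/0.8).
D = 15100 m.
(7460/2900)^0.331 = 1.367
15000^0.43 = 62.48
8.87^-0.24 = 0.5922
Denominator = 0.95 × 1.367 × 62.48 × 0.5922 = 48.05
D / 48.05 = 15100 / 48.05 = 314.3
d = 314.3^(1/0.8) = 314.3^1.25 = 1323 m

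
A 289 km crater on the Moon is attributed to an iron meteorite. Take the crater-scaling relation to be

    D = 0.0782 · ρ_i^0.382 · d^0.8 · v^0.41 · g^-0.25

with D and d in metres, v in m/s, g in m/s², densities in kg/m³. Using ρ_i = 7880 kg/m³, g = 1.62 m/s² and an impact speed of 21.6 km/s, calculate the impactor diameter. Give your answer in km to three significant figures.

Rearranging for d: d = [D / (0.0782 · 7880^0.382 · 21600^0.41 · 1.62^-0.25)]^(1/0.8).
D = 289000 m.
7880^0.382 = 30.79
21600^0.41 = 59.86
1.62^-0.25 = 0.8864
Denominator = 0.0782 × 30.79 × 59.86 × 0.8864 = 127.8
D / 127.8 = 289000 / 127.8 = 2261
d = 2261^(1/0.8) = 2261^1.25 = 15591 m

d ≈ 15.6 km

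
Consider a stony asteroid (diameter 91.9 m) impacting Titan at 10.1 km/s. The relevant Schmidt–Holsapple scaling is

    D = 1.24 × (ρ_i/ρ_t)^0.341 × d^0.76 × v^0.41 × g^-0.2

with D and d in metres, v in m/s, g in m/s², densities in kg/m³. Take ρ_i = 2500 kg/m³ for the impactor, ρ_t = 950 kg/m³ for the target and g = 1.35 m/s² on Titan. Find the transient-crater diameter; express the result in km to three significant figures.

In SI units: v = 10100 m/s.
(ρ_i/ρ_t)^0.341 = (2500/950)^0.341 = 1.391
d^0.76 = 91.9^0.76 = 31.05
v^0.41 = 10100^0.41 = 43.83
g^-0.2 = 1.35^-0.2 = 0.9417
D = 1.24 × 1.391 × 31.05 × 43.83 × 0.9417 = 2211 m
   = 2.211 km

D ≈ 2.21 km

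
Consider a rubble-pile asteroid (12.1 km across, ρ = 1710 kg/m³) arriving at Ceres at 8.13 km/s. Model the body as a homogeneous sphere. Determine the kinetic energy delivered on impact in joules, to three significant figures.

E ≈ 5.24 × 10^22 J

d = 12100 m; v = 8130 m/s.
Mass m = (π/6) ρ d³ = (π/6) × 1710 × (12100)³ = 1.586 × 10^15 kg
E = ½ m v² = 0.5 × 1.586 × 10^15 × (8130)² = 5.241 × 10^22 J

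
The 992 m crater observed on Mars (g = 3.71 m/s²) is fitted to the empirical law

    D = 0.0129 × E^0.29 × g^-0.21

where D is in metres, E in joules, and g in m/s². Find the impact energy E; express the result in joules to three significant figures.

Rearranging: E = [D / (0.0129 · g^-0.21)]^(1/0.29).
g^-0.21 = 3.71^-0.21 = 0.7593
D / (0.0129 × 0.7593) = 992 / (9.795 × 10^-3) = 1.013 × 10^5
E = (1.013 × 10^5)^3.4483 = 1.823 × 10^17 J

E ≈ 1.82 × 10^17 J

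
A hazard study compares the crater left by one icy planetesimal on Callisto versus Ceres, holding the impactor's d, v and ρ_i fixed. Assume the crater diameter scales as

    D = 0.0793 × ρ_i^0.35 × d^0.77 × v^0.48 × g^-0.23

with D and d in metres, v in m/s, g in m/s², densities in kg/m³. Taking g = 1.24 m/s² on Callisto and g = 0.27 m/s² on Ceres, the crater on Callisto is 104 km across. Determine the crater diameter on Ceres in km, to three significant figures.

D ≈ 148 km

All impactor-dependent factors cancel in the ratio, leaving D_Ceres/D_Callisto = (g_Ceres/g_Callisto)^-0.23.
(0.27/1.24)^-0.23 = 0.2177^-0.23 = 1.420
D_Ceres = 1.420 × 104 km = 148 km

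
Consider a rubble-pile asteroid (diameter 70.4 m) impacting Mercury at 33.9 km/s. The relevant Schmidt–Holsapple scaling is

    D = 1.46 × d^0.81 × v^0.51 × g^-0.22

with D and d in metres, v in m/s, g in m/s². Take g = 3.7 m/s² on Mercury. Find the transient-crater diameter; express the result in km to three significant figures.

D ≈ 7.02 km

In SI units: v = 33900 m/s.
d^0.81 = 70.4^0.81 = 31.37
v^0.51 = 33900^0.51 = 204.4
g^-0.22 = 3.7^-0.22 = 0.7499
D = 1.46 × 31.37 × 204.4 × 0.7499 = 7020 m
   = 7.020 km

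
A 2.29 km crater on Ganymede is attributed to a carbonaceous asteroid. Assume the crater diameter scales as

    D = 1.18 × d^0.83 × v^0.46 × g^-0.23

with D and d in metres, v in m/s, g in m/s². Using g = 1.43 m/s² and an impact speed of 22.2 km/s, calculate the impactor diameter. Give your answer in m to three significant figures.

d ≈ 39.4 m

Rearranging for d: d = [D / (1.18 · 22200^0.46 · 1.43^-0.23)]^(1/0.83).
D = 2290 m.
22200^0.46 = 99.84
1.43^-0.23 = 0.9210
Denominator = 1.18 × 99.84 × 0.9210 = 108.5
D / 108.5 = 2290 / 108.5 = 21.11
d = 21.11^(1/0.83) = 21.11^1.2048 = 39.42 m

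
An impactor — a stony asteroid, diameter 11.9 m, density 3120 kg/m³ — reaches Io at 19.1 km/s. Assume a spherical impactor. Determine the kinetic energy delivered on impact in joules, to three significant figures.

E ≈ 5.02 × 10^14 J

v = 19100 m/s.
Mass m = (π/6) ρ d³ = (π/6) × 3120 × (11.9)³ = 2.753 × 10^6 kg
E = ½ m v² = 0.5 × 2.753 × 10^6 × (19100)² = 5.022 × 10^14 J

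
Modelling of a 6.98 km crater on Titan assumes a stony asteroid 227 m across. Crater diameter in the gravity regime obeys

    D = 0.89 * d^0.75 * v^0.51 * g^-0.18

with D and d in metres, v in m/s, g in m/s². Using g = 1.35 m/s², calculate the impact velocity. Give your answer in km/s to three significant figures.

Rearranging for v: v = [D / (0.89 · 227^0.75 · 1.35^-0.18)]^(1/0.51).
D = 6980 m.
227^0.75 = 58.48
1.35^-0.18 = 0.9474
Denominator = 0.89 × 58.48 × 0.9474 = 49.31
D / 49.31 = 6980 / 49.31 = 141.6
v = 141.6^(1/0.51) = 141.6^1.9608 = 16512 m/s

v ≈ 16.5 km/s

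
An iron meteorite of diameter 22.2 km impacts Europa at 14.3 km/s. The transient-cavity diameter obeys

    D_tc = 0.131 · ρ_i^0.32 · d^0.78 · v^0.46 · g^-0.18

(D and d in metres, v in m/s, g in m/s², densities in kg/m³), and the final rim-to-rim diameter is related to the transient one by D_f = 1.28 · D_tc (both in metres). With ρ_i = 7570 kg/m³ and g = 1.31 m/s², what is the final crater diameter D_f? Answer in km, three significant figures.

In SI: d = 22200 m, v = 14300 m/s.
ρ_i^0.32 = 7570^0.32 = 17.43
d^0.78 = 22200^0.78 = 2456
v^0.46 = 14300^0.46 = 81.56
g^-0.18 = 1.31^-0.18 = 0.9526
D_tc = 0.131 × 17.43 × 2456 × 81.56 × 0.9526 = 4.357 × 10^5 m
D_f = 1.28 × 4.357 × 10^5 = 5.577 × 10^5 m
     = 557.7 km

D_f ≈ 558 km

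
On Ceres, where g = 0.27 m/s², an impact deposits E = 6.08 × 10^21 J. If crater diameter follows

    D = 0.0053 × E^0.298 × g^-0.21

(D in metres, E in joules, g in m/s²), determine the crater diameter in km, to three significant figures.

D ≈ 21.6 km

E^0.298 = (6.08 × 10^21)^0.298 = 3.102 × 10^6
g^-0.21 = 0.27^-0.21 = 1.316
D = 0.0053 × 3.102 × 10^6 × 1.316 = 21636 m
   = 21.64 km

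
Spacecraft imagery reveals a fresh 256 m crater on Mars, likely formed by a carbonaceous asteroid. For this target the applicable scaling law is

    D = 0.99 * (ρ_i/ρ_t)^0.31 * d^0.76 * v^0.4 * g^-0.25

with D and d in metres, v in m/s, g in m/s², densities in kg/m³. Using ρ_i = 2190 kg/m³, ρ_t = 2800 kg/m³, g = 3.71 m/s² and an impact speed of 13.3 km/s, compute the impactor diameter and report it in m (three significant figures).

Rearranging for d: d = [D / (0.99 · (2190/2800)^0.31 · 13300^0.4 · 3.71^-0.25)]^(1/0.76).
(2190/2800)^0.31 = 0.9267
13300^0.4 = 44.62
3.71^-0.25 = 0.7205
Denominator = 0.99 × 0.9267 × 44.62 × 0.7205 = 29.49
D / 29.49 = 256 / 29.49 = 8.681
d = 8.681^(1/0.76) = 8.681^1.3158 = 17.18 m

d ≈ 17.2 m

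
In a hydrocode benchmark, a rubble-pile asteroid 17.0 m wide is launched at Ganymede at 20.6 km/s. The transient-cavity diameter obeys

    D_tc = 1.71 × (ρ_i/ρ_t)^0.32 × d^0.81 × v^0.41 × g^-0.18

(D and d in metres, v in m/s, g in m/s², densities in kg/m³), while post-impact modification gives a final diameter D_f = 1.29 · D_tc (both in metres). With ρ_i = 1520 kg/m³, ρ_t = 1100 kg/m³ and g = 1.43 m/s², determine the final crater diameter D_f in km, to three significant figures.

v = 20600 m/s.
(ρ_i/ρ_t)^0.32 = (1520/1100)^0.32 = 1.109
d^0.81 = 17^0.81 = 9.923
v^0.41 = 20600^0.41 = 58.71
g^-0.18 = 1.43^-0.18 = 0.9376
D_tc = 1.71 × 1.109 × 9.923 × 58.71 × 0.9376 = 1036 m
D_f = 1.29 × 1036 = 1336 m
     = 1.336 km

D_f ≈ 1.34 km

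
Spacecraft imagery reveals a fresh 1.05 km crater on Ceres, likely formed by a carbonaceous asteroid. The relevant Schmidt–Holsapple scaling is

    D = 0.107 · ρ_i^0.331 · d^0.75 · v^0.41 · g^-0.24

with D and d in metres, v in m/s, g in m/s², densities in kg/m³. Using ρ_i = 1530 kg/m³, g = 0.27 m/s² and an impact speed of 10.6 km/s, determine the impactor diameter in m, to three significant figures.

Rearranging for d: d = [D / (0.107 · 1530^0.331 · 10600^0.41 · 0.27^-0.24)]^(1/0.75).
D = 1050 m.
1530^0.331 = 11.33
10600^0.41 = 44.71
0.27^-0.24 = 1.369
Denominator = 0.107 × 11.33 × 44.71 × 1.369 = 74.20
D / 74.20 = 1050 / 74.20 = 14.15
d = 14.15^(1/0.75) = 14.15^1.3333 = 34.22 m

d ≈ 34.2 m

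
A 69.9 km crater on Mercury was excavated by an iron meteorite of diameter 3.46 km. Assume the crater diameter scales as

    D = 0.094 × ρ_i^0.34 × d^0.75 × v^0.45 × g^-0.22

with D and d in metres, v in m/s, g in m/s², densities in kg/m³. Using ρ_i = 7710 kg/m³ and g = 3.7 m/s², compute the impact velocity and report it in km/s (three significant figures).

v ≈ 30.9 km/s

Rearranging for v: v = [D / (0.094 · 7710^0.34 · 3460^0.75 · 3.7^-0.22)]^(1/0.45).
D = 69900 m.
7710^0.34 = 20.97
3460^0.75 = 451.1
3.7^-0.22 = 0.7499
Denominator = 0.094 × 20.97 × 451.1 × 0.7499 = 666.8
D / 666.8 = 69900 / 666.8 = 104.8
v = 104.8^(1/0.45) = 104.8^2.2222 = 30878 m/s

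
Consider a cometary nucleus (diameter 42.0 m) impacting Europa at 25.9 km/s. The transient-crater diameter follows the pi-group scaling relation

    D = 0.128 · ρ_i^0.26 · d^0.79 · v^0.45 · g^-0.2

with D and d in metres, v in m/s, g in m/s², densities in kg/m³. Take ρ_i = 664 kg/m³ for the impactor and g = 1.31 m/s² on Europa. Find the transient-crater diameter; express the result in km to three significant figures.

In SI units: v = 25900 m/s.
ρ_i^0.26 = 664^0.26 = 5.417
d^0.79 = 42^0.79 = 19.16
v^0.45 = 25900^0.45 = 96.82
g^-0.2 = 1.31^-0.2 = 0.9474
D = 0.128 × 5.417 × 19.16 × 96.82 × 0.9474 = 1219 m
   = 1.219 km

D ≈ 1.22 km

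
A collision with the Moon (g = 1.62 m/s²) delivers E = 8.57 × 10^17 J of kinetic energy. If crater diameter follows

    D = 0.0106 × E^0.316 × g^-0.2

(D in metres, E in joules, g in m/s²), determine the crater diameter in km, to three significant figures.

D ≈ 4.47 km

E^0.316 = (8.57 × 10^17)^0.316 = 4.643 × 10^5
g^-0.2 = 1.62^-0.2 = 0.9080
D = 0.0106 × 4.643 × 10^5 × 0.9080 = 4469 m
   = 4.469 km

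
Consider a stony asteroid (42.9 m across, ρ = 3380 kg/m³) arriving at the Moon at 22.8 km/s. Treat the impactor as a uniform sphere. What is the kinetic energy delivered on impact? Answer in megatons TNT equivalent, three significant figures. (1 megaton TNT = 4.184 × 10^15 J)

E ≈ 8.68 Mt TNT

v = 22800 m/s.
Mass m = (π/6) ρ d³ = (π/6) × 3380 × (42.9)³ = 1.397 × 10^8 kg
E = ½ m v² = 0.5 × 1.397 × 10^8 × (22800)² = 3.631 × 10^16 J
   = 3.631 × 10^16 / 4.184×10^15 = 8.678 Mt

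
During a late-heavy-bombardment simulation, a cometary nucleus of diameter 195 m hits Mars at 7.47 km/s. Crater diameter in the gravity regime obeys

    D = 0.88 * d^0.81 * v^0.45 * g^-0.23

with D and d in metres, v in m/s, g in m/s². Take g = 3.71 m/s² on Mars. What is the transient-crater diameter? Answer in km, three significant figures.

In SI units: v = 7470 m/s.
d^0.81 = 195^0.81 = 71.60
v^0.45 = 7470^0.45 = 55.33
g^-0.23 = 3.71^-0.23 = 0.7397
D = 0.88 × 71.60 × 55.33 × 0.7397 = 2579 m
   = 2.579 km

D ≈ 2.58 km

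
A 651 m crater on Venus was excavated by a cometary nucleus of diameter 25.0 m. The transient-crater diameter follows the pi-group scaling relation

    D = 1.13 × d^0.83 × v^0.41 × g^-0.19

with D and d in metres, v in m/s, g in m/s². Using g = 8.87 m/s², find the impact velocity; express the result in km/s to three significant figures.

v ≈ 22.0 km/s

Rearranging for v: v = [D / (1.13 · 25^0.83 · 8.87^-0.19)]^(1/0.41).
25^0.83 = 14.46
8.87^-0.19 = 0.6605
Denominator = 1.13 × 14.46 × 0.6605 = 10.79
D / 10.79 = 651 / 10.79 = 60.33
v = 60.33^(1/0.41) = 60.33^2.439 = 22015 m/s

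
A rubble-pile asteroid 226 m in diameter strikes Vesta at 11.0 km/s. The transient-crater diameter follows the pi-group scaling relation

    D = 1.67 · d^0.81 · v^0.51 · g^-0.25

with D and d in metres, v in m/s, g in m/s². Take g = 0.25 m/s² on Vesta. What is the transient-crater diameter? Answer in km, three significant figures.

D ≈ 21.9 km

In SI units: v = 11000 m/s.
d^0.81 = 226^0.81 = 80.69
v^0.51 = 11000^0.51 = 115.1
g^-0.25 = 0.25^-0.25 = 1.414
D = 1.67 × 80.69 × 115.1 × 1.414 = 21931 m
   = 21.93 km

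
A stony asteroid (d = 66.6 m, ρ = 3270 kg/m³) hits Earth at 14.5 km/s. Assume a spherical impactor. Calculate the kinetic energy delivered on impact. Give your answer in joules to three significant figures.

E ≈ 5.32 × 10^16 J

v = 14500 m/s.
Mass m = (π/6) ρ d³ = (π/6) × 3270 × (66.6)³ = 5.058 × 10^8 kg
E = ½ m v² = 0.5 × 5.058 × 10^8 × (14500)² = 5.317 × 10^16 J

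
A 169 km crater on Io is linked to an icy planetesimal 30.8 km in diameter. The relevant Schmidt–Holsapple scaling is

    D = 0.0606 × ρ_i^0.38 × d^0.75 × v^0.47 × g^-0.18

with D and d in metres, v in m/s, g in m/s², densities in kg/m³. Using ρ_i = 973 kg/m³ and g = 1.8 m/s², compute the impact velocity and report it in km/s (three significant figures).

v ≈ 17.1 km/s

Rearranging for v: v = [D / (0.0606 · 973^0.38 · 30800^0.75 · 1.8^-0.18)]^(1/0.47).
D = 169000 m.
973^0.38 = 13.66
30800^0.75 = 2325
1.8^-0.18 = 0.8996
Denominator = 0.0606 × 13.66 × 2325 × 0.8996 = 1731
D / 1731 = 169000 / 1731 = 97.63
v = 97.63^(1/0.47) = 97.63^2.1277 = 17109 m/s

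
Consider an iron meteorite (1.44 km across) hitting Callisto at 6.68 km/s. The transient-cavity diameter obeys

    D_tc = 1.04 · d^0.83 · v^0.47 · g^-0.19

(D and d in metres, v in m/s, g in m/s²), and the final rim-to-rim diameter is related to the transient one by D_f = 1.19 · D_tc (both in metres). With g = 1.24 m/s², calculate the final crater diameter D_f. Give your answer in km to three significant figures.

D_f ≈ 31.2 km

In SI: d = 1440 m, v = 6680 m/s.
d^0.83 = 1440^0.83 = 418.3
v^0.47 = 6680^0.47 = 62.75
g^-0.19 = 1.24^-0.19 = 0.9600
D_tc = 1.04 × 418.3 × 62.75 × 0.9600 = 26210 m
D_f = 1.19 × 26210 = 31190 m
     = 31.19 km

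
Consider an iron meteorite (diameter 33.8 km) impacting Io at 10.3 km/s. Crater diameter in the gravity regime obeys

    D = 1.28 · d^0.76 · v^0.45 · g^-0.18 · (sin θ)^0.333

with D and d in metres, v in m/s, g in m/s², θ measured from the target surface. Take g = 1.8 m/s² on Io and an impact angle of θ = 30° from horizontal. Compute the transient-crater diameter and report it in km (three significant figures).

D ≈ 162 km

In SI units: d = 33800 m, v = 10300 m/s.
d^0.76 = 33800^0.76 = 2767
v^0.45 = 10300^0.45 = 63.94
g^-0.18 = 1.8^-0.18 = 0.8996
(sin 30°)^0.333 = 0.5000^0.333 = 0.7939
D = 1.28 × 2767 × 63.94 × 0.8996 × 0.7939 = 1.617 × 10^5 m
   = 161.7 km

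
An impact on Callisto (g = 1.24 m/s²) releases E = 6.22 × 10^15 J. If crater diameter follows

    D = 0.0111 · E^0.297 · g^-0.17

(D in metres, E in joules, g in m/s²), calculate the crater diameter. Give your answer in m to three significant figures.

D ≈ 525 m

E^0.297 = (6.22 × 10^15)^0.297 = 4.906 × 10^4
g^-0.17 = 1.24^-0.17 = 0.9641
D = 0.0111 × 4.906 × 10^4 × 0.9641 = 525.0 m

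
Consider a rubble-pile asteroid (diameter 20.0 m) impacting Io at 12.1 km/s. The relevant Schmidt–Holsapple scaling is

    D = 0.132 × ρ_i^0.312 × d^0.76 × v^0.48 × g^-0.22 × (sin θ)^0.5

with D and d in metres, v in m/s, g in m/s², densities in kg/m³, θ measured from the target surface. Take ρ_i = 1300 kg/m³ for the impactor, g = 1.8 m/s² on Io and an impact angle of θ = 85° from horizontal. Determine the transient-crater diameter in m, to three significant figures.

D ≈ 963 m

In SI units: v = 12100 m/s.
ρ_i^0.312 = 1300^0.312 = 9.366
d^0.76 = 20^0.76 = 9.745
v^0.48 = 12100^0.48 = 91.15
g^-0.22 = 1.8^-0.22 = 0.8787
(sin 85°)^0.5 = 0.9962^0.5 = 0.9981
D = 0.132 × 9.366 × 9.745 × 91.15 × 0.8787 × 0.9981 = 963.1 m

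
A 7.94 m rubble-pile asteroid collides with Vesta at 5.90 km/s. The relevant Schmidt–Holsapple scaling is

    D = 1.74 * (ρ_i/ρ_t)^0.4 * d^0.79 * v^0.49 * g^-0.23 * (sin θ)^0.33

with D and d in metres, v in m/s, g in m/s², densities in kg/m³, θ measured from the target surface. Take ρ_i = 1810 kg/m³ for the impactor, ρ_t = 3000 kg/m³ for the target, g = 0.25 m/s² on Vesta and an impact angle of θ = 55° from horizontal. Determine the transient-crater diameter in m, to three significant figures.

D ≈ 663 m

In SI units: v = 5900 m/s.
(ρ_i/ρ_t)^0.4 = (1810/3000)^0.4 = 0.8170
d^0.79 = 7.94^0.79 = 5.139
v^0.49 = 5900^0.49 = 70.42
g^-0.23 = 0.25^-0.23 = 1.376
(sin 55°)^0.33 = 0.8192^0.33 = 0.9363
D = 1.74 × 0.8170 × 5.139 × 70.42 × 1.376 × 0.9363 = 662.8 m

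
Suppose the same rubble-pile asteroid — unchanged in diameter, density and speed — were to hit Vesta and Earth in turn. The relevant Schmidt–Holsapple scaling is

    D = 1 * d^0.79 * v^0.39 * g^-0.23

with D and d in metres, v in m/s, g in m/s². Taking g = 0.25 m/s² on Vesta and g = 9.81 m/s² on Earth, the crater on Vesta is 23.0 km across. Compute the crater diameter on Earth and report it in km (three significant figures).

D ≈ 9.89 km

All impactor-dependent factors cancel in the ratio, leaving D_Earth/D_Vesta = (g_Earth/g_Vesta)^-0.23.
(9.81/0.25)^-0.23 = 39.24^-0.23 = 0.4300
D_Earth = 0.4300 × 23.0 km = 9.89 km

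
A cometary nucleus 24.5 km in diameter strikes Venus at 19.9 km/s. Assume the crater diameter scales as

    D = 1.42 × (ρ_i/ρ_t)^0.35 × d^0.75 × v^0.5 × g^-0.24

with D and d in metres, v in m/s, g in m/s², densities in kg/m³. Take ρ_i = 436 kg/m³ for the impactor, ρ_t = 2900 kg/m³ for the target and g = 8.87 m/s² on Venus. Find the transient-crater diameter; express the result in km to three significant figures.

In SI units: d = 24500 m, v = 19900 m/s.
(ρ_i/ρ_t)^0.35 = (436/2900)^0.35 = 0.5152
d^0.75 = 24500^0.75 = 1958
v^0.5 = 19900^0.5 = 141.1
g^-0.24 = 8.87^-0.24 = 0.5922
D = 1.42 × 0.5152 × 1958 × 141.1 × 0.5922 = 1.197 × 10^5 m
   = 119.7 km

D ≈ 120 km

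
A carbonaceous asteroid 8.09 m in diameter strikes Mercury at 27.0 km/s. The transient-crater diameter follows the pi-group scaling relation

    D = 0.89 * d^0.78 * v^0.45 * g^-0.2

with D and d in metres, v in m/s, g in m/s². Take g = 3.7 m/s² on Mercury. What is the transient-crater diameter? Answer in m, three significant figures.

In SI units: v = 27000 m/s.
d^0.78 = 8.09^0.78 = 5.107
v^0.45 = 27000^0.45 = 98.65
g^-0.2 = 3.7^-0.2 = 0.7698
D = 0.89 × 5.107 × 98.65 × 0.7698 = 345.2 m

D ≈ 345 m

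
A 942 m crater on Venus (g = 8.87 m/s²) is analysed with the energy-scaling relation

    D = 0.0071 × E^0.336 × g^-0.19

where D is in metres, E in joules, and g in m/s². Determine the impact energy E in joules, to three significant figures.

E ≈ 6.06 × 10^15 J

Rearranging: E = [D / (0.0071 · g^-0.19)]^(1/0.336).
g^-0.19 = 8.87^-0.19 = 0.6605
D / (0.0071 × 0.6605) = 942 / (4.690 × 10^-3) = 2.009 × 10^5
E = (2.009 × 10^5)^2.9762 = 6.064 × 10^15 J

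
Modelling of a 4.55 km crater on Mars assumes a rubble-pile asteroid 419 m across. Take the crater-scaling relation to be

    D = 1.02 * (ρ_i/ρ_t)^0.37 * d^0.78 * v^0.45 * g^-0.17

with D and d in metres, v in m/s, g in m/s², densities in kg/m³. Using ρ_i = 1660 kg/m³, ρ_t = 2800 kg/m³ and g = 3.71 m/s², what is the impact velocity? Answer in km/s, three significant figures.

v ≈ 9.26 km/s

Rearranging for v: v = [D / (1.02 · (1660/2800)^0.37 · 419^0.78 · 3.71^-0.17)]^(1/0.45).
D = 4550 m.
(1660/2800)^0.37 = 0.8241
419^0.78 = 111.0
3.71^-0.17 = 0.8002
Denominator = 1.02 × 0.8241 × 111.0 × 0.8002 = 74.66
D / 74.66 = 4550 / 74.66 = 60.94
v = 60.94^(1/0.45) = 60.94^2.2222 = 9256 m/s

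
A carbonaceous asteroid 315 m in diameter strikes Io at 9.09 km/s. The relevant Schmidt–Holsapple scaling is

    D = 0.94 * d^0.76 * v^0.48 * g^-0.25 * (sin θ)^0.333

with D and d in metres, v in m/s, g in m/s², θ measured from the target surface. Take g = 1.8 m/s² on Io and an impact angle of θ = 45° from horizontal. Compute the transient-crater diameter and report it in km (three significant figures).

D ≈ 4.55 km

In SI units: v = 9090 m/s.
d^0.76 = 315^0.76 = 79.20
v^0.48 = 9090^0.48 = 79.45
g^-0.25 = 1.8^-0.25 = 0.8633
(sin 45°)^0.333 = 0.7071^0.333 = 0.8910
D = 0.94 × 79.20 × 79.45 × 0.8633 × 0.8910 = 4550 m
   = 4.550 km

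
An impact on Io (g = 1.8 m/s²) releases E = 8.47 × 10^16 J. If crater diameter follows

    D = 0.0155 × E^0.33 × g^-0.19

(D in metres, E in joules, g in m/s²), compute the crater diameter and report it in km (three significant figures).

E^0.33 = (8.47 × 10^16)^0.33 = 3.857 × 10^5
g^-0.19 = 1.8^-0.19 = 0.8943
D = 0.0155 × 3.857 × 10^5 × 0.8943 = 5346 m
   = 5.346 km

D ≈ 5.35 km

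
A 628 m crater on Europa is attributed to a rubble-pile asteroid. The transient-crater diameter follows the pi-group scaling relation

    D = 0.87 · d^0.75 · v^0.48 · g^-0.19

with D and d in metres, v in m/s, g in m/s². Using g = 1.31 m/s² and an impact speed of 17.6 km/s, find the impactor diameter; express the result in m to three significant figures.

d ≈ 13.3 m

Rearranging for d: d = [D / (0.87 · 17600^0.48 · 1.31^-0.19)]^(1/0.75).
17600^0.48 = 109.1
1.31^-0.19 = 0.9500
Denominator = 0.87 × 109.1 × 0.9500 = 90.17
D / 90.17 = 628 / 90.17 = 6.965
d = 6.965^(1/0.75) = 6.965^1.3333 = 13.30 m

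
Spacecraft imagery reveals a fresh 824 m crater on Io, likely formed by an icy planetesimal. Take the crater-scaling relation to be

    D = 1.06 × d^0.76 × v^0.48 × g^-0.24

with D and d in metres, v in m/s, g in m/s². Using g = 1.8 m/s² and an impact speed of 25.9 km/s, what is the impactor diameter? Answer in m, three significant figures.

Rearranging for d: d = [D / (1.06 · 25900^0.48 · 1.8^-0.24)]^(1/0.76).
25900^0.48 = 131.3
1.8^-0.24 = 0.8684
Denominator = 1.06 × 131.3 × 0.8684 = 120.9
D / 120.9 = 824 / 120.9 = 6.816
d = 6.816^(1/0.76) = 6.816^1.3158 = 12.50 m

d ≈ 12.5 m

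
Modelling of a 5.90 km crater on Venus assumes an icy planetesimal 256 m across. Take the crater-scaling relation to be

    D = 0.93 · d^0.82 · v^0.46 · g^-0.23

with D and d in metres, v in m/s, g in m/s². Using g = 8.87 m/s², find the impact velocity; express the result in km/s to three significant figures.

v ≈ 28.0 km/s

Rearranging for v: v = [D / (0.93 · 256^0.82 · 8.87^-0.23)]^(1/0.46).
D = 5900 m.
256^0.82 = 94.35
8.87^-0.23 = 0.6053
Denominator = 0.93 × 94.35 × 0.6053 = 53.11
D / 53.11 = 5900 / 53.11 = 111.1
v = 111.1^(1/0.46) = 111.1^2.1739 = 28001 m/s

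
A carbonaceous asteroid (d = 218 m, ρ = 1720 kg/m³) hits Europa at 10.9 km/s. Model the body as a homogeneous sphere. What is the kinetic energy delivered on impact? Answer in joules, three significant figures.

E ≈ 5.54 × 10^17 J

v = 10900 m/s.
Mass m = (π/6) ρ d³ = (π/6) × 1720 × (218)³ = 9.330 × 10^9 kg
E = ½ m v² = 0.5 × 9.330 × 10^9 × (10900)² = 5.542 × 10^17 J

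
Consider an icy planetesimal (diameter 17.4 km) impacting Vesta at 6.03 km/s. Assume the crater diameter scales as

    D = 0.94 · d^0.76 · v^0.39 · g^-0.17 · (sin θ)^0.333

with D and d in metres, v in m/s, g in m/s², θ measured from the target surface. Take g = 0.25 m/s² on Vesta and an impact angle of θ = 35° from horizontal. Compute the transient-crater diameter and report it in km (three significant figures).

In SI units: d = 17400 m, v = 6030 m/s.
d^0.76 = 17400^0.76 = 1670
v^0.39 = 6030^0.39 = 29.81
g^-0.17 = 0.25^-0.17 = 1.266
(sin 35°)^0.333 = 0.5736^0.333 = 0.8310
D = 0.94 × 1670 × 29.81 × 1.266 × 0.8310 = 49231 m
   = 49.23 km

D ≈ 49.2 km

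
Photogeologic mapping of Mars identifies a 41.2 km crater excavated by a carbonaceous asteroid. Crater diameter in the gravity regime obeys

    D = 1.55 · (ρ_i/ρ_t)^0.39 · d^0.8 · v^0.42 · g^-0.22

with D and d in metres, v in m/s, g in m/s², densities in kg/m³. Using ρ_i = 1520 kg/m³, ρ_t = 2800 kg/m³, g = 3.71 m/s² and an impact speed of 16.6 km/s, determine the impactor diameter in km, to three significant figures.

Rearranging for d: d = [D / (1.55 · (1520/2800)^0.39 · 16600^0.42 · 3.71^-0.22)]^(1/0.8).
D = 41200 m.
(1520/2800)^0.39 = 0.7880
16600^0.42 = 59.22
3.71^-0.22 = 0.7494
Denominator = 1.55 × 0.7880 × 59.22 × 0.7494 = 54.21
D / 54.21 = 41200 / 54.21 = 760.0
d = 760.0^(1/0.8) = 760.0^1.25 = 3990 m

d ≈ 3.99 km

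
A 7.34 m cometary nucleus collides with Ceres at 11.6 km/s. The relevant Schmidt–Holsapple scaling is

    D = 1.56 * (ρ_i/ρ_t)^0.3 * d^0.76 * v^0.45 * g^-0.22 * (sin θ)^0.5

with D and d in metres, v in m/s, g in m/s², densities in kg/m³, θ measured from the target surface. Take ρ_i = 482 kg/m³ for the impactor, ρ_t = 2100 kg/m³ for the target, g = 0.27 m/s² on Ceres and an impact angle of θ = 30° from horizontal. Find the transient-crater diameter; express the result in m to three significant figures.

In SI units: v = 11600 m/s.
(ρ_i/ρ_t)^0.3 = (482/2100)^0.3 = 0.6431
d^0.76 = 7.34^0.76 = 4.549
v^0.45 = 11600^0.45 = 67.45
g^-0.22 = 0.27^-0.22 = 1.334
(sin 30°)^0.5 = 0.5000^0.5 = 0.7071
D = 1.56 × 0.6431 × 4.549 × 67.45 × 1.334 × 0.7071 = 290.4 m

D ≈ 290 m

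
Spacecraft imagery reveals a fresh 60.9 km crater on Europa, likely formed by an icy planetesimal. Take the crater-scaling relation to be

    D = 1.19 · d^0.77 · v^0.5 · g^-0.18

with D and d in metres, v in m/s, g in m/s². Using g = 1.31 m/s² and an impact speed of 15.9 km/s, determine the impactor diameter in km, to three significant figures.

d ≈ 2.60 km

Rearranging for d: d = [D / (1.19 · 15900^0.5 · 1.31^-0.18)]^(1/0.77).
D = 60900 m.
15900^0.5 = 126.1
1.31^-0.18 = 0.9526
Denominator = 1.19 × 126.1 × 0.9526 = 142.9
D / 142.9 = 60900 / 142.9 = 426.2
d = 426.2^(1/0.77) = 426.2^1.2987 = 2601 m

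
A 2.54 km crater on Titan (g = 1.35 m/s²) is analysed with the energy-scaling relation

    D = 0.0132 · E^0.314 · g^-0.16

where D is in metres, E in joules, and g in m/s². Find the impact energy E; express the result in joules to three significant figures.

Rearranging: E = [D / (0.0132 · g^-0.16)]^(1/0.314).
D = 2540 m.
g^-0.16 = 1.35^-0.16 = 0.9531
D / (0.0132 × 0.9531) = 2540 / (0.01258) = 2.019 × 10^5
E = (2.019 × 10^5)^3.1847 = 7.857 × 10^16 J

E ≈ 7.86 × 10^16 J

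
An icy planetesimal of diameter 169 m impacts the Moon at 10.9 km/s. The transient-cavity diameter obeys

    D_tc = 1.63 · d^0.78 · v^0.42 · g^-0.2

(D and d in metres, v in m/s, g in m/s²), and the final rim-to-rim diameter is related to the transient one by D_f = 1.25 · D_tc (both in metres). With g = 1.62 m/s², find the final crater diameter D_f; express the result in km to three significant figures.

v = 10900 m/s.
d^0.78 = 169^0.78 = 54.67
v^0.42 = 10900^0.42 = 49.63
g^-0.2 = 1.62^-0.2 = 0.9080
D_tc = 1.63 × 54.67 × 49.63 × 0.9080 = 4016 m
D_f = 1.25 × 4016 = 5020 m
     = 5.020 km

D_f ≈ 5.02 km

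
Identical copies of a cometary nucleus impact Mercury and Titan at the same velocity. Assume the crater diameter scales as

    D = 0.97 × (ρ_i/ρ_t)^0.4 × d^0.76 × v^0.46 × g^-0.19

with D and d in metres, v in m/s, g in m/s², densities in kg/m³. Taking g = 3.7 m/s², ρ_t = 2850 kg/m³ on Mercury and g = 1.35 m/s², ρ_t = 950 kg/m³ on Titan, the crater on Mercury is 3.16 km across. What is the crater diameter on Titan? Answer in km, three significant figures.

D ≈ 5.94 km

The impactor-only factors (d, v, ρ_i) cancel in the ratio, leaving D_Titan/D_Mercury = (g_Titan/g_Mercury)^-0.19 · (ρ_t,Mercury/ρ_t,Titan)^0.4.
(1.35/3.7)^-0.19 = 0.3649^-0.19 = 1.211
(2850/950)^0.4 = 3.000^0.4 = 1.552
Ratio = 1.211 × 1.552 = 1.879
D_Titan = 1.879 × 3.16 km = 5.94 km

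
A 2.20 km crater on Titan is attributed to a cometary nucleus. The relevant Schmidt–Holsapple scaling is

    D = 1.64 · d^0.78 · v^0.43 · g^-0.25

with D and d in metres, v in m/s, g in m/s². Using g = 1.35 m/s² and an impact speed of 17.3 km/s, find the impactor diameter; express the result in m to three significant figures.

Rearranging for d: d = [D / (1.64 · 17300^0.43 · 1.35^-0.25)]^(1/0.78).
D = 2200 m.
17300^0.43 = 66.43
1.35^-0.25 = 0.9277
Denominator = 1.64 × 66.43 × 0.9277 = 101.1
D / 101.1 = 2200 / 101.1 = 21.76
d = 21.76^(1/0.78) = 21.76^1.2821 = 51.88 m

d ≈ 51.9 m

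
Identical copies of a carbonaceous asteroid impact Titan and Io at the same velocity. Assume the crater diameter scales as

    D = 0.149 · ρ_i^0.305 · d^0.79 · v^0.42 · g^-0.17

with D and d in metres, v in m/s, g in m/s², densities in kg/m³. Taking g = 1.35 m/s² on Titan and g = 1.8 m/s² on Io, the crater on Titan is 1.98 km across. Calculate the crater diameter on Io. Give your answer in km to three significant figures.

D ≈ 1.89 km

All impactor-dependent factors cancel in the ratio, leaving D_Io/D_Titan = (g_Io/g_Titan)^-0.17.
(1.8/1.35)^-0.17 = 1.333^-0.17 = 0.9523
D_Io = 0.9523 × 1.98 km = 1.89 km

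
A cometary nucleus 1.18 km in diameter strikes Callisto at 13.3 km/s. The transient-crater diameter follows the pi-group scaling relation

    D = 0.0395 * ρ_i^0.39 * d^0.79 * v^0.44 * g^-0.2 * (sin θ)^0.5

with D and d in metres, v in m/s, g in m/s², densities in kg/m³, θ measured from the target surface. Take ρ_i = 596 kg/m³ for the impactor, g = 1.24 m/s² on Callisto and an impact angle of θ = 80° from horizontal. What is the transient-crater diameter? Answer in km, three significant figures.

In SI units: d = 1180 m, v = 13300 m/s.
ρ_i^0.39 = 596^0.39 = 12.09
d^0.79 = 1180^0.79 = 267.2
v^0.44 = 13300^0.44 = 65.24
g^-0.2 = 1.24^-0.2 = 0.9579
(sin 80°)^0.5 = 0.9848^0.5 = 0.9924
D = 0.0395 × 12.09 × 267.2 × 65.24 × 0.9579 × 0.9924 = 7914 m
   = 7.914 km

D ≈ 7.91 km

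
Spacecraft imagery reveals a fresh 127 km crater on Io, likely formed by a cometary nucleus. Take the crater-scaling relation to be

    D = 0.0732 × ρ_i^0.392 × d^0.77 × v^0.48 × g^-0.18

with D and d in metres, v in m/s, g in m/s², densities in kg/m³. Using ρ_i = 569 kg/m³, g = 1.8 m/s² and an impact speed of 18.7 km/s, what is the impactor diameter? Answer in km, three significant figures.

Rearranging for d: d = [D / (0.0732 · 569^0.392 · 18700^0.48 · 1.8^-0.18)]^(1/0.77).
D = 127000 m.
569^0.392 = 12.02
18700^0.48 = 112.3
1.8^-0.18 = 0.8996
Denominator = 0.0732 × 12.02 × 112.3 × 0.8996 = 88.89
D / 88.89 = 127000 / 88.89 = 1429
d = 1429^(1/0.77) = 1429^1.2987 = 12515 m

d ≈ 12.5 km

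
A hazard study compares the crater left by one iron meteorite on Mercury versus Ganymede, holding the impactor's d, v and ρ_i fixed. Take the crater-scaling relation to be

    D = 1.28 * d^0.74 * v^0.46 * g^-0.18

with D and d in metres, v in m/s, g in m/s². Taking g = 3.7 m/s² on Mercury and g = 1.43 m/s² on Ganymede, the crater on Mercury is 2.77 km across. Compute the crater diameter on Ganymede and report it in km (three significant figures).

All impactor-dependent factors cancel in the ratio, leaving D_Ganymede/D_Mercury = (g_Ganymede/g_Mercury)^-0.18.
(1.43/3.7)^-0.18 = 0.3865^-0.18 = 1.187
D_Ganymede = 1.187 × 2.77 km = 3.29 km

D ≈ 3.29 km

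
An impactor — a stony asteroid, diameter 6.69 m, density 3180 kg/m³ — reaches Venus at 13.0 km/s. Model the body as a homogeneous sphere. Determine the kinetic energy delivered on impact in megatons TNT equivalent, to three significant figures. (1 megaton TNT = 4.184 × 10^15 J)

v = 13000 m/s.
Mass m = (π/6) ρ d³ = (π/6) × 3180 × (6.69)³ = 4.985 × 10^5 kg
E = ½ m v² = 0.5 × 4.985 × 10^5 × (13000)² = 4.212 × 10^13 J
   = 4.212 × 10^13 / 4.184×10^15 = 0.01007 Mt

E ≈ 0.0101 Mt TNT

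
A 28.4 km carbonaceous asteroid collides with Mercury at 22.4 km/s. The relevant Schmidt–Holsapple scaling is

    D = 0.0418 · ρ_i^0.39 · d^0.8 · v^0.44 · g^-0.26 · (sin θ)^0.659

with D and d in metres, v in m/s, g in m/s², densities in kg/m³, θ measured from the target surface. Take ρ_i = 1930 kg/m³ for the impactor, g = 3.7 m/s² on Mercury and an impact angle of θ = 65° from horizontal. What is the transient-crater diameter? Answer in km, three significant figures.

In SI units: d = 28400 m, v = 22400 m/s.
ρ_i^0.39 = 1930^0.39 = 19.11
d^0.8 = 28400^0.8 = 3653
v^0.44 = 22400^0.44 = 82.06
g^-0.26 = 3.7^-0.26 = 0.7117
(sin 65°)^0.659 = 0.9063^0.659 = 0.9372
D = 0.0418 × 19.11 × 3653 × 82.06 × 0.7117 × 0.9372 = 1.597 × 10^5 m
   = 159.7 km

D ≈ 160 km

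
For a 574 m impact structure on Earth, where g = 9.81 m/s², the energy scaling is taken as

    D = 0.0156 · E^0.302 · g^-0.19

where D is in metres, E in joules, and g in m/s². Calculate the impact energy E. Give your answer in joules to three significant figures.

E ≈ 5.53 × 10^15 J

Rearranging: E = [D / (0.0156 · g^-0.19)]^(1/0.302).
g^-0.19 = 9.81^-0.19 = 0.6480
D / (0.0156 × 0.6480) = 574 / (0.01011) = 5.678 × 10^4
E = (5.678 × 10^4)^3.3113 = 5.528 × 10^15 J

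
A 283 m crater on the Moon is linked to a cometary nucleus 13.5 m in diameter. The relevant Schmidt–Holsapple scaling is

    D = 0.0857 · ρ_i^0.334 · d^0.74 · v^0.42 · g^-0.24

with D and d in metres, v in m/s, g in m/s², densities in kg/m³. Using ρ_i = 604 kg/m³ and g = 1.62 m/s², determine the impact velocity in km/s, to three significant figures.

v ≈ 19.7 km/s

Rearranging for v: v = [D / (0.0857 · 604^0.334 · 13.5^0.74 · 1.62^-0.24)]^(1/0.42).
604^0.334 = 8.489
13.5^0.74 = 6.862
1.62^-0.24 = 0.8907
Denominator = 0.0857 × 8.489 × 6.862 × 0.8907 = 4.447
D / 4.447 = 283 / 4.447 = 63.64
v = 63.64^(1/0.42) = 63.64^2.381 = 19710 m/s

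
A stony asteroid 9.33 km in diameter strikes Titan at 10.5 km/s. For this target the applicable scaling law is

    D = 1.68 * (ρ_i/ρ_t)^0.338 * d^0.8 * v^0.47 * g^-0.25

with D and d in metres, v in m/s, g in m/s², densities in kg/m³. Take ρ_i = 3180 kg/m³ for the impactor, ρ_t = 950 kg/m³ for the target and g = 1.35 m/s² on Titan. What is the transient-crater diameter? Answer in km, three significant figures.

D ≈ 273 km

In SI units: d = 9330 m, v = 10500 m/s.
(ρ_i/ρ_t)^0.338 = (3180/950)^0.338 = 1.504
d^0.8 = 9330^0.8 = 1499
v^0.47 = 10500^0.47 = 77.62
g^-0.25 = 1.35^-0.25 = 0.9277
D = 1.68 × 1.504 × 1499 × 77.62 × 0.9277 = 2.727 × 10^5 m
   = 272.7 km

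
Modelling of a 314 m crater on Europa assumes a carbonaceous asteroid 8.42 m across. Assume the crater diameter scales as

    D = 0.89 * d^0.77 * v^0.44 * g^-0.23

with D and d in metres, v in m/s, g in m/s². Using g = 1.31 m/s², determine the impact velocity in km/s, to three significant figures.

Rearranging for v: v = [D / (0.89 · 8.42^0.77 · 1.31^-0.23)]^(1/0.44).
8.42^0.77 = 5.158
1.31^-0.23 = 0.9398
Denominator = 0.89 × 5.158 × 0.9398 = 4.314
D / 4.314 = 314 / 4.314 = 72.79
v = 72.79^(1/0.44) = 72.79^2.2727 = 17058 m/s

v ≈ 17.1 km/s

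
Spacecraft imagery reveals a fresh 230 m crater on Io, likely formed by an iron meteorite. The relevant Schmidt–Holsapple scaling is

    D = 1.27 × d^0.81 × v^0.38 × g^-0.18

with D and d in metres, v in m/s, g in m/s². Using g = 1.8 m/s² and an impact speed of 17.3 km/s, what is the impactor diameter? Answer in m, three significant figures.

Rearranging for d: d = [D / (1.27 · 17300^0.38 · 1.8^-0.18)]^(1/0.81).
17300^0.38 = 40.78
1.8^-0.18 = 0.8996
Denominator = 1.27 × 40.78 × 0.8996 = 46.59
D / 46.59 = 230 / 46.59 = 4.937
d = 4.937^(1/0.81) = 4.937^1.2346 = 7.180 m

d ≈ 7.18 m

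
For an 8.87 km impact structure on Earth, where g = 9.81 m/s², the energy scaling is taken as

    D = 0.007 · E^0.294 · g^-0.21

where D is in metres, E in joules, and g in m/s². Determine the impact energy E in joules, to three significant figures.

E ≈ 2.93 × 10^21 J

Rearranging: E = [D / (0.007 · g^-0.21)]^(1/0.294).
D = 8870 m.
g^-0.21 = 9.81^-0.21 = 0.6191
D / (0.007 × 0.6191) = 8870 / (4.334 × 10^-3) = 2.047 × 10^6
E = (2.047 × 10^6)^3.4014 = 2.928 × 10^21 J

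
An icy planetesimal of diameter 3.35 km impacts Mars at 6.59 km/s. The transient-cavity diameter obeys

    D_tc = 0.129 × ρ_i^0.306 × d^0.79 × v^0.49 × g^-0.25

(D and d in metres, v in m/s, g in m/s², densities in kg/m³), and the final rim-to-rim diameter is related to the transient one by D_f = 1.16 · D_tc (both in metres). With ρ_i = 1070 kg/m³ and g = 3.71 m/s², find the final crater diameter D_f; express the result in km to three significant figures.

D_f ≈ 41.3 km

In SI: d = 3350 m, v = 6590 m/s.
ρ_i^0.306 = 1070^0.306 = 8.453
d^0.79 = 3350^0.79 = 609.2
v^0.49 = 6590^0.49 = 74.35
g^-0.25 = 3.71^-0.25 = 0.7205
D_tc = 0.129 × 8.453 × 609.2 × 74.35 × 0.7205 = 35590 m
D_f = 1.16 × 35590 = 41284 m
     = 41.28 km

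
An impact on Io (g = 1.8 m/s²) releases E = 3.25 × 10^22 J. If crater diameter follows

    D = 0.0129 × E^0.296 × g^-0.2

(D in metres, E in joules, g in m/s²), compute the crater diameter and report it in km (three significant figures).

D ≈ 52.9 km

E^0.296 = (3.25 × 10^22)^0.296 = 4.608 × 10^6
g^-0.2 = 1.8^-0.2 = 0.8891
D = 0.0129 × 4.608 × 10^6 × 0.8891 = 52851 m
   = 52.85 km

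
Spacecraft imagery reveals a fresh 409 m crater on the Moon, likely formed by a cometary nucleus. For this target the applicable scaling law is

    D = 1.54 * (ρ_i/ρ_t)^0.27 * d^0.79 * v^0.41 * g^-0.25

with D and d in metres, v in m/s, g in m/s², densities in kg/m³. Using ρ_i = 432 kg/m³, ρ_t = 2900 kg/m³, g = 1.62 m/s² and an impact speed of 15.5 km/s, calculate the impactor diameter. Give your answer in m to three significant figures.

Rearranging for d: d = [D / (1.54 · (432/2900)^0.27 · 15500^0.41 · 1.62^-0.25)]^(1/0.79).
(432/2900)^0.27 = 0.5980
15500^0.41 = 52.24
1.62^-0.25 = 0.8864
Denominator = 1.54 × 0.5980 × 52.24 × 0.8864 = 42.64
D / 42.64 = 409 / 42.64 = 9.592
d = 9.592^(1/0.79) = 9.592^1.2658 = 17.49 m

d ≈ 17.5 m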